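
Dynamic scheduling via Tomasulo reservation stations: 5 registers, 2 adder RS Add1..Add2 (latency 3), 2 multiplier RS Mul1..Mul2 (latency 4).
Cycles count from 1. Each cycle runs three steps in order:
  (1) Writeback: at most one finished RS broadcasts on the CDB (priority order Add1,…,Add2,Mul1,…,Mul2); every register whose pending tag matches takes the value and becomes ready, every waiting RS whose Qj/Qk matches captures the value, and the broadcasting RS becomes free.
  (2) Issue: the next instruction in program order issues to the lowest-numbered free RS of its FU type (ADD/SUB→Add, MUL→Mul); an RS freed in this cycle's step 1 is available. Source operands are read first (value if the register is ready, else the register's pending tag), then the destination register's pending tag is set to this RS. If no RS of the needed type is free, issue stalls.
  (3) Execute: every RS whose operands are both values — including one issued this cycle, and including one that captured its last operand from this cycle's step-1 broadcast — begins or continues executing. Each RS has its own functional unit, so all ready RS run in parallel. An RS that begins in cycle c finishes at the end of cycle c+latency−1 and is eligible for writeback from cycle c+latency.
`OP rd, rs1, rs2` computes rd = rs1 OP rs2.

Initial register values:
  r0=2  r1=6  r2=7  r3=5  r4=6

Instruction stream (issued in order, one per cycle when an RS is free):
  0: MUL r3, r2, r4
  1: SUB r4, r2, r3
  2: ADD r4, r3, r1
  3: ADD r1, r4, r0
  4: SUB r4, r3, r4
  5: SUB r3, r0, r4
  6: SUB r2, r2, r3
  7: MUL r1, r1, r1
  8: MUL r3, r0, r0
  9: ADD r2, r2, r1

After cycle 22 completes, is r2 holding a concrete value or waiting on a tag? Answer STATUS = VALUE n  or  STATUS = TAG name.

c1: issue MUL r3<-Mul1 | r0:2,r1:6,r2:7,r3:Mul1,r4:6
c2: issue SUB r4<-Add1 | r0:2,r1:6,r2:7,r3:Mul1,r4:Add1
c3: issue ADD r4<-Add2 | r0:2,r1:6,r2:7,r3:Mul1,r4:Add2
c4: stall | r0:2,r1:6,r2:7,r3:Mul1,r4:Add2
c5: CDB Mul1=42; stall | r0:2,r1:6,r2:7,r3:42,r4:Add2
c6: stall | r0:2,r1:6,r2:7,r3:42,r4:Add2
c7: stall | r0:2,r1:6,r2:7,r3:42,r4:Add2
c8: CDB Add1=-35; issue ADD r1<-Add1 | r0:2,r1:Add1,r2:7,r3:42,r4:Add2
c9: CDB Add2=48; issue SUB r4<-Add2 | r0:2,r1:Add1,r2:7,r3:42,r4:Add2
c10: stall | r0:2,r1:Add1,r2:7,r3:42,r4:Add2
c11: stall | r0:2,r1:Add1,r2:7,r3:42,r4:Add2
c12: CDB Add1=50; issue SUB r3<-Add1 | r0:2,r1:50,r2:7,r3:Add1,r4:Add2
c13: CDB Add2=-6; issue SUB r2<-Add2 | r0:2,r1:50,r2:Add2,r3:Add1,r4:-6
c14: issue MUL r1<-Mul1 | r0:2,r1:Mul1,r2:Add2,r3:Add1,r4:-6
c15: issue MUL r3<-Mul2 | r0:2,r1:Mul1,r2:Add2,r3:Mul2,r4:-6
c16: CDB Add1=8; issue ADD r2<-Add1 | r0:2,r1:Mul1,r2:Add1,r3:Mul2,r4:-6
c17: - | r0:2,r1:Mul1,r2:Add1,r3:Mul2,r4:-6
c18: CDB Mul1=2500 | r0:2,r1:2500,r2:Add1,r3:Mul2,r4:-6
c19: CDB Add2=-1 | r0:2,r1:2500,r2:Add1,r3:Mul2,r4:-6
c20: CDB Mul2=4 | r0:2,r1:2500,r2:Add1,r3:4,r4:-6
c21: - | r0:2,r1:2500,r2:Add1,r3:4,r4:-6
c22: CDB Add1=2499 | r0:2,r1:2500,r2:2499,r3:4,r4:-6

STATUS = VALUE 2499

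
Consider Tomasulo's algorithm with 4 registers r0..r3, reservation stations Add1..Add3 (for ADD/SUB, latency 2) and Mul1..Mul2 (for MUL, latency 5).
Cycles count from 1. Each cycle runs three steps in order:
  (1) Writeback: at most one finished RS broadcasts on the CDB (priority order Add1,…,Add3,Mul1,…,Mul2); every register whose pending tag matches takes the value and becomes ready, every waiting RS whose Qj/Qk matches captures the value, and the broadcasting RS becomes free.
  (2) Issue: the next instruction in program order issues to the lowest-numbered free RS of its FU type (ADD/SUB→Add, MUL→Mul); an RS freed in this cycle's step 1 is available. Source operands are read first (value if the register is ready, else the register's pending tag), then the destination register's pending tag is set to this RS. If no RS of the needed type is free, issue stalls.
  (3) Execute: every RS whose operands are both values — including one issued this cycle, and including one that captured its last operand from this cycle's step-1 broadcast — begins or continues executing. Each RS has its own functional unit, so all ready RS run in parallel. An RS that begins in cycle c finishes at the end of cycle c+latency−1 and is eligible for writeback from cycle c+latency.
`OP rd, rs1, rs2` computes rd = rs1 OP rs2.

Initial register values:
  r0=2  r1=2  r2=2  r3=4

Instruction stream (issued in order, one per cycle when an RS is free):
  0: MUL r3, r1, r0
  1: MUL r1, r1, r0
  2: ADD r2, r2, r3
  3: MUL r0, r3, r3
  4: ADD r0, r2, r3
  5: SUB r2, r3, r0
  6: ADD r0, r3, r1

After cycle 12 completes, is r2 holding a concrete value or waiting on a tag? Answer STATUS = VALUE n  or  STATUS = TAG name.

  c1: issue MUL r3<-Mul1  regs: r0:2,r1:2,r2:2,r3:Mul1
  c2: issue MUL r1<-Mul2  regs: r0:2,r1:Mul2,r2:2,r3:Mul1
  c3: issue ADD r2<-Add1  regs: r0:2,r1:Mul2,r2:Add1,r3:Mul1
  c4: stall  regs: r0:2,r1:Mul2,r2:Add1,r3:Mul1
  c5: stall  regs: r0:2,r1:Mul2,r2:Add1,r3:Mul1
  c6: CDB Mul1=4; issue MUL r0<-Mul1  regs: r0:Mul1,r1:Mul2,r2:Add1,r3:4
  c7: CDB Mul2=4; issue ADD r0<-Add2  regs: r0:Add2,r1:4,r2:Add1,r3:4
  c8: CDB Add1=6; issue SUB r2<-Add1  regs: r0:Add2,r1:4,r2:Add1,r3:4
  c9: issue ADD r0<-Add3  regs: r0:Add3,r1:4,r2:Add1,r3:4
  c10: CDB Add2=10  regs: r0:Add3,r1:4,r2:Add1,r3:4
  c11: CDB Add3=8  regs: r0:8,r1:4,r2:Add1,r3:4
  c12: CDB Add1=-6  regs: r0:8,r1:4,r2:-6,r3:4

STATUS = VALUE -6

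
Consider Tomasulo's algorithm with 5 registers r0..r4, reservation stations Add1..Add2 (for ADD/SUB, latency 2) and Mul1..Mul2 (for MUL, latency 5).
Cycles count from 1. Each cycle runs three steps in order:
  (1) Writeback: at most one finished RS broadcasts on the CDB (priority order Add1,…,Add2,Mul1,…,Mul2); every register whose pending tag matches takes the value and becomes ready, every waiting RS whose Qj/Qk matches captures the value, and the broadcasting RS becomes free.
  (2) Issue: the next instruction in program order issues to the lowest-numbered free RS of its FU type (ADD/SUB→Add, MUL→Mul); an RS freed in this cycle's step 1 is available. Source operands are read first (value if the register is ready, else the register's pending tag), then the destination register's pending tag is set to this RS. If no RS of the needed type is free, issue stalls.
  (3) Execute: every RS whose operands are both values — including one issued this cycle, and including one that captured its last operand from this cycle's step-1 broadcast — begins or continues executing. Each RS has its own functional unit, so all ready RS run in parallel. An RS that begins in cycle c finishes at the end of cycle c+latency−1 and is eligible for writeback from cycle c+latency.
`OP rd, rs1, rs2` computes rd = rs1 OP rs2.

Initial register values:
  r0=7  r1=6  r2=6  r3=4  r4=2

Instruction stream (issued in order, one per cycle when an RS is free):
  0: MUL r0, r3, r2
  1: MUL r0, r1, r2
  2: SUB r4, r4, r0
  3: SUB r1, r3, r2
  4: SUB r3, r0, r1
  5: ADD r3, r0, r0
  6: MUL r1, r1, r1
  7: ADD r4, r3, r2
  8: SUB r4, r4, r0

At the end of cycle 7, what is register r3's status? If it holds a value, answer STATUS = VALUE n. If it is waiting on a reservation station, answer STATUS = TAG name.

STATUS = TAG Add2

c1: issue MUL r0<-Mul1 | r0:Mul1,r1:6,r2:6,r3:4,r4:2
c2: issue MUL r0<-Mul2 | r0:Mul2,r1:6,r2:6,r3:4,r4:2
c3: issue SUB r4<-Add1 | r0:Mul2,r1:6,r2:6,r3:4,r4:Add1
c4: issue SUB r1<-Add2 | r0:Mul2,r1:Add2,r2:6,r3:4,r4:Add1
c5: stall | r0:Mul2,r1:Add2,r2:6,r3:4,r4:Add1
c6: CDB Add2=-2; issue SUB r3<-Add2 | r0:Mul2,r1:-2,r2:6,r3:Add2,r4:Add1
c7: CDB Mul1=24; stall | r0:Mul2,r1:-2,r2:6,r3:Add2,r4:Add1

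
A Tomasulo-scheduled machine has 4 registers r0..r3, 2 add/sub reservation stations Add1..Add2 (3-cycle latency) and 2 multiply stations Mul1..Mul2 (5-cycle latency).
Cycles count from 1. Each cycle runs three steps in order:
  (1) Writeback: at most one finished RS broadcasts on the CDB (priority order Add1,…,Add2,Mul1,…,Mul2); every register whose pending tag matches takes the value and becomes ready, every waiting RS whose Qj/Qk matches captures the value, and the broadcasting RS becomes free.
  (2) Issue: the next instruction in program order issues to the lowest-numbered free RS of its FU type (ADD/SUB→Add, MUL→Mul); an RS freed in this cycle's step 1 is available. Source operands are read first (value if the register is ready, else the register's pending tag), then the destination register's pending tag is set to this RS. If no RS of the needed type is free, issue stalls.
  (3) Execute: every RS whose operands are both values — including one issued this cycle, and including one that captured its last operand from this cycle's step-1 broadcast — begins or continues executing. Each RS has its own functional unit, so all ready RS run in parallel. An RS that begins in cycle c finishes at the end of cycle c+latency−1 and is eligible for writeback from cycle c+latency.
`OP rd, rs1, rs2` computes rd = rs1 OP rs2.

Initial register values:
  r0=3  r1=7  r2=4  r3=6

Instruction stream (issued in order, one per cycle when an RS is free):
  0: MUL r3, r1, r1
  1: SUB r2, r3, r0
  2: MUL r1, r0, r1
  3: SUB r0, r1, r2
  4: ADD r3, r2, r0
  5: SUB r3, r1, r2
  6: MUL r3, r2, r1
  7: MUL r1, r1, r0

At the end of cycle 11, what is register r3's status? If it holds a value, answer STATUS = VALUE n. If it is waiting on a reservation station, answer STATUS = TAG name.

STATUS = TAG Add1

  c1: issue MUL r3<-Mul1  regs: r0:3,r1:7,r2:4,r3:Mul1
  c2: issue SUB r2<-Add1  regs: r0:3,r1:7,r2:Add1,r3:Mul1
  c3: issue MUL r1<-Mul2  regs: r0:3,r1:Mul2,r2:Add1,r3:Mul1
  c4: issue SUB r0<-Add2  regs: r0:Add2,r1:Mul2,r2:Add1,r3:Mul1
  c5: stall  regs: r0:Add2,r1:Mul2,r2:Add1,r3:Mul1
  c6: CDB Mul1=49; stall  regs: r0:Add2,r1:Mul2,r2:Add1,r3:49
  c7: stall  regs: r0:Add2,r1:Mul2,r2:Add1,r3:49
  c8: CDB Mul2=21; stall  regs: r0:Add2,r1:21,r2:Add1,r3:49
  c9: CDB Add1=46; issue ADD r3<-Add1  regs: r0:Add2,r1:21,r2:46,r3:Add1
  c10: stall  regs: r0:Add2,r1:21,r2:46,r3:Add1
  c11: stall  regs: r0:Add2,r1:21,r2:46,r3:Add1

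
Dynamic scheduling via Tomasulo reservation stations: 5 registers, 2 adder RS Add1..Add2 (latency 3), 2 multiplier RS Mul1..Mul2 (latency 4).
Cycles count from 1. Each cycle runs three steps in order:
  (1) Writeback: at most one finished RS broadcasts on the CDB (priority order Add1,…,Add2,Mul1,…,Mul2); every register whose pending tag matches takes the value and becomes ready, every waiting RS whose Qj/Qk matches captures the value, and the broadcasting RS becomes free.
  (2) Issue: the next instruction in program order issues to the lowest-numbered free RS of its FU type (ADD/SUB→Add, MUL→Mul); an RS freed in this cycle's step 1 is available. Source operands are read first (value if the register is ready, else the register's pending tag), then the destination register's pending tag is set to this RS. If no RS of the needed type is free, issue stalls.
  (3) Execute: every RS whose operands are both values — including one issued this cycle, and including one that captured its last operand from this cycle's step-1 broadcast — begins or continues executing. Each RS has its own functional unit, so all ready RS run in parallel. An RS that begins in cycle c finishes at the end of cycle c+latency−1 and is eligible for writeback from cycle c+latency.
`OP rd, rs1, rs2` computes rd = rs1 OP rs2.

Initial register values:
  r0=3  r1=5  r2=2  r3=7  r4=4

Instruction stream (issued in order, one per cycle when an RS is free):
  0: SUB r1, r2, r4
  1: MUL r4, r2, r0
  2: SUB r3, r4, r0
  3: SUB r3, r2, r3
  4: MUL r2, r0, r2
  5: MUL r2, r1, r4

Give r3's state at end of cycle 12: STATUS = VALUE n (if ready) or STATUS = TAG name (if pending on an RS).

STATUS = VALUE -1

  c1: issue SUB r1<-Add1  regs: r0:3,r1:Add1,r2:2,r3:7,r4:4
  c2: issue MUL r4<-Mul1  regs: r0:3,r1:Add1,r2:2,r3:7,r4:Mul1
  c3: issue SUB r3<-Add2  regs: r0:3,r1:Add1,r2:2,r3:Add2,r4:Mul1
  c4: CDB Add1=-2; issue SUB r3<-Add1  regs: r0:3,r1:-2,r2:2,r3:Add1,r4:Mul1
  c5: issue MUL r2<-Mul2  regs: r0:3,r1:-2,r2:Mul2,r3:Add1,r4:Mul1
  c6: CDB Mul1=6; issue MUL r2<-Mul1  regs: r0:3,r1:-2,r2:Mul1,r3:Add1,r4:6
  c7: -  regs: r0:3,r1:-2,r2:Mul1,r3:Add1,r4:6
  c8: -  regs: r0:3,r1:-2,r2:Mul1,r3:Add1,r4:6
  c9: CDB Add2=3  regs: r0:3,r1:-2,r2:Mul1,r3:Add1,r4:6
  c10: CDB Mul1=-12  regs: r0:3,r1:-2,r2:-12,r3:Add1,r4:6
  c11: CDB Mul2=6  regs: r0:3,r1:-2,r2:-12,r3:Add1,r4:6
  c12: CDB Add1=-1  regs: r0:3,r1:-2,r2:-12,r3:-1,r4:6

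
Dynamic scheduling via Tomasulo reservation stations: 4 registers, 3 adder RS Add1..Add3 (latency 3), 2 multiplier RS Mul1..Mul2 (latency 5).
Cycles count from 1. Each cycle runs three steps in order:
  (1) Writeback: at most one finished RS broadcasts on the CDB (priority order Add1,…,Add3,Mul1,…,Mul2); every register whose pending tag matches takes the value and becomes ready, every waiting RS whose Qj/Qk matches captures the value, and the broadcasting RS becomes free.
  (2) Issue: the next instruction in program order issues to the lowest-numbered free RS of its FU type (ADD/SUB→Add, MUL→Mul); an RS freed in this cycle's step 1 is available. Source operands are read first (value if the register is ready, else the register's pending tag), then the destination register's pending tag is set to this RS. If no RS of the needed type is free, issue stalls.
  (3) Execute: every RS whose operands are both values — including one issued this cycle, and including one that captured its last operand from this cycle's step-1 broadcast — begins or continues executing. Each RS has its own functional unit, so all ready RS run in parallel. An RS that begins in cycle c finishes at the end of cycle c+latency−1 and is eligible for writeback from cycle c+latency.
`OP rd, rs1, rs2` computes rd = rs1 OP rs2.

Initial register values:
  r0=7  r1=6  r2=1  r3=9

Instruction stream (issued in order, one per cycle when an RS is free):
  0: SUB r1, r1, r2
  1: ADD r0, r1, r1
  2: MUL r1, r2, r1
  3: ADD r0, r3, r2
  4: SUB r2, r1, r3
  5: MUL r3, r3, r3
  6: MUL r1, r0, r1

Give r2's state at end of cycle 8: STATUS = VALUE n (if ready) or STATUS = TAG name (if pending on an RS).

STATUS = TAG Add3

c1: issue SUB r1<-Add1 | r0:7,r1:Add1,r2:1,r3:9
c2: issue ADD r0<-Add2 | r0:Add2,r1:Add1,r2:1,r3:9
c3: issue MUL r1<-Mul1 | r0:Add2,r1:Mul1,r2:1,r3:9
c4: CDB Add1=5; issue ADD r0<-Add1 | r0:Add1,r1:Mul1,r2:1,r3:9
c5: issue SUB r2<-Add3 | r0:Add1,r1:Mul1,r2:Add3,r3:9
c6: issue MUL r3<-Mul2 | r0:Add1,r1:Mul1,r2:Add3,r3:Mul2
c7: CDB Add1=10; stall | r0:10,r1:Mul1,r2:Add3,r3:Mul2
c8: CDB Add2=10; stall | r0:10,r1:Mul1,r2:Add3,r3:Mul2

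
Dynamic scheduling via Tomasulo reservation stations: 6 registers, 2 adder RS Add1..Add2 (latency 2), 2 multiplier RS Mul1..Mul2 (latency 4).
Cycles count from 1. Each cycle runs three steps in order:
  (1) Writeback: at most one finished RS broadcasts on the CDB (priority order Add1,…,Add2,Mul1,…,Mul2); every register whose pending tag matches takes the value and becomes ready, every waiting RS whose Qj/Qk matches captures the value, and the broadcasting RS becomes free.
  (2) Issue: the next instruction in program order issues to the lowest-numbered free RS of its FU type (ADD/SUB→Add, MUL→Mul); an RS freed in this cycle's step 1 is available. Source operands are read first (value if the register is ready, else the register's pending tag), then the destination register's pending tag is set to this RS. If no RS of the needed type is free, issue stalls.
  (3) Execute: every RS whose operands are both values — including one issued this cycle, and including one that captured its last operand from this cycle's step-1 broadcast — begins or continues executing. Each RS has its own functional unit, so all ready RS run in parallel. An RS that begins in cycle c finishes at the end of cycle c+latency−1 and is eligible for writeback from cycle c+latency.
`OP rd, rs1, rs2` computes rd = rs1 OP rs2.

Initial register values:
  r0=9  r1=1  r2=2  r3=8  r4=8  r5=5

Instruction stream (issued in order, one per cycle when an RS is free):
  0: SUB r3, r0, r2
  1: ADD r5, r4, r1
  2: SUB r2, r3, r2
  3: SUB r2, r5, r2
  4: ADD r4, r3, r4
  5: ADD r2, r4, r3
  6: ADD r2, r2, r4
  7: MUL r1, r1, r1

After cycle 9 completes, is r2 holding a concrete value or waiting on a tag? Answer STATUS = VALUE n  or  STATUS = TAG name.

STATUS = TAG Add2

  c1: issue SUB r3<-Add1  regs: r0:9,r1:1,r2:2,r3:Add1,r4:8,r5:5
  c2: issue ADD r5<-Add2  regs: r0:9,r1:1,r2:2,r3:Add1,r4:8,r5:Add2
  c3: CDB Add1=7; issue SUB r2<-Add1  regs: r0:9,r1:1,r2:Add1,r3:7,r4:8,r5:Add2
  c4: CDB Add2=9; issue SUB r2<-Add2  regs: r0:9,r1:1,r2:Add2,r3:7,r4:8,r5:9
  c5: CDB Add1=5; issue ADD r4<-Add1  regs: r0:9,r1:1,r2:Add2,r3:7,r4:Add1,r5:9
  c6: stall  regs: r0:9,r1:1,r2:Add2,r3:7,r4:Add1,r5:9
  c7: CDB Add1=15; issue ADD r2<-Add1  regs: r0:9,r1:1,r2:Add1,r3:7,r4:15,r5:9
  c8: CDB Add2=4; issue ADD r2<-Add2  regs: r0:9,r1:1,r2:Add2,r3:7,r4:15,r5:9
  c9: CDB Add1=22; issue MUL r1<-Mul1  regs: r0:9,r1:Mul1,r2:Add2,r3:7,r4:15,r5:9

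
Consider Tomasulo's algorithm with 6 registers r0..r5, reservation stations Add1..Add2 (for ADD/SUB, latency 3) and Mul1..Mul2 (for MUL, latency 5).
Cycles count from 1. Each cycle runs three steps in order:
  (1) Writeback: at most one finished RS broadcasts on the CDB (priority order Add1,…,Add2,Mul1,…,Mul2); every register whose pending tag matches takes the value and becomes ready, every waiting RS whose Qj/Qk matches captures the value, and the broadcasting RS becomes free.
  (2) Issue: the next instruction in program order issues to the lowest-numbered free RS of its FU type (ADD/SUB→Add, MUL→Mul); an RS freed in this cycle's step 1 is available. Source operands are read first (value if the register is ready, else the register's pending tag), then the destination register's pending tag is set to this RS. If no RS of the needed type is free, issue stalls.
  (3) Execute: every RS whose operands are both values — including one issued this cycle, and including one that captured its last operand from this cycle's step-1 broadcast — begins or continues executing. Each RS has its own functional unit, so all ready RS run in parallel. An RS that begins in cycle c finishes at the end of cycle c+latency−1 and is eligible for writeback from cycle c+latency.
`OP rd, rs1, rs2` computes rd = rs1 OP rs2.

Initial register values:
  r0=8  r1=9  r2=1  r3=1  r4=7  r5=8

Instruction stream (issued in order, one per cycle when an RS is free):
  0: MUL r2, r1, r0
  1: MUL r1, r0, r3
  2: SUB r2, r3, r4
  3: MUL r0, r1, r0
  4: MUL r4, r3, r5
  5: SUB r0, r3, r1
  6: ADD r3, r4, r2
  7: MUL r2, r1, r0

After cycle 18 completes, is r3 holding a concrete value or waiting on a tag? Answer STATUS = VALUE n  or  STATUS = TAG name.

c1: issue MUL r2<-Mul1 | r0:8,r1:9,r2:Mul1,r3:1,r4:7,r5:8
c2: issue MUL r1<-Mul2 | r0:8,r1:Mul2,r2:Mul1,r3:1,r4:7,r5:8
c3: issue SUB r2<-Add1 | r0:8,r1:Mul2,r2:Add1,r3:1,r4:7,r5:8
c4: stall | r0:8,r1:Mul2,r2:Add1,r3:1,r4:7,r5:8
c5: stall | r0:8,r1:Mul2,r2:Add1,r3:1,r4:7,r5:8
c6: CDB Add1=-6; stall | r0:8,r1:Mul2,r2:-6,r3:1,r4:7,r5:8
c7: CDB Mul1=72; issue MUL r0<-Mul1 | r0:Mul1,r1:Mul2,r2:-6,r3:1,r4:7,r5:8
c8: CDB Mul2=8; issue MUL r4<-Mul2 | r0:Mul1,r1:8,r2:-6,r3:1,r4:Mul2,r5:8
c9: issue SUB r0<-Add1 | r0:Add1,r1:8,r2:-6,r3:1,r4:Mul2,r5:8
c10: issue ADD r3<-Add2 | r0:Add1,r1:8,r2:-6,r3:Add2,r4:Mul2,r5:8
c11: stall | r0:Add1,r1:8,r2:-6,r3:Add2,r4:Mul2,r5:8
c12: CDB Add1=-7; stall | r0:-7,r1:8,r2:-6,r3:Add2,r4:Mul2,r5:8
c13: CDB Mul1=64; issue MUL r2<-Mul1 | r0:-7,r1:8,r2:Mul1,r3:Add2,r4:Mul2,r5:8
c14: CDB Mul2=8 | r0:-7,r1:8,r2:Mul1,r3:Add2,r4:8,r5:8
c15: - | r0:-7,r1:8,r2:Mul1,r3:Add2,r4:8,r5:8
c16: - | r0:-7,r1:8,r2:Mul1,r3:Add2,r4:8,r5:8
c17: CDB Add2=2 | r0:-7,r1:8,r2:Mul1,r3:2,r4:8,r5:8
c18: CDB Mul1=-56 | r0:-7,r1:8,r2:-56,r3:2,r4:8,r5:8

STATUS = VALUE 2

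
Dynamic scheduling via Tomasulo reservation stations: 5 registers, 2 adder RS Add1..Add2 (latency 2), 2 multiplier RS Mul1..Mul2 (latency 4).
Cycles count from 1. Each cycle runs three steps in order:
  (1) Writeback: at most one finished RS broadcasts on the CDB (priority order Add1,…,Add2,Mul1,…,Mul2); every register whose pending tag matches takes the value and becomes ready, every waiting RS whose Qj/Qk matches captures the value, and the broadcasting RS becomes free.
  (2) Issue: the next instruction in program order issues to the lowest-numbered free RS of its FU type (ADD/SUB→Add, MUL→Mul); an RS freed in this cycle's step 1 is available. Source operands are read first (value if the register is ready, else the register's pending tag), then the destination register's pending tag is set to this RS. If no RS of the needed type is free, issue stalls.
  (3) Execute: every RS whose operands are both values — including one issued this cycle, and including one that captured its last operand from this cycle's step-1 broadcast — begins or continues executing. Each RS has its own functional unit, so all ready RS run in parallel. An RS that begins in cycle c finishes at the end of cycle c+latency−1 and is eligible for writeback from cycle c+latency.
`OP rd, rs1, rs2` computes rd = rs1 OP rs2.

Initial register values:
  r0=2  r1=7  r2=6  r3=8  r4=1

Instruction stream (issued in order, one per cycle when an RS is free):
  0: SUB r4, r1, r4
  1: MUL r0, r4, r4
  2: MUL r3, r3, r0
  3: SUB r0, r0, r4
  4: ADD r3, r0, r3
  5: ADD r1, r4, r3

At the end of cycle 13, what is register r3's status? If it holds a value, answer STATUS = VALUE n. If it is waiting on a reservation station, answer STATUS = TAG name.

  c1: issue SUB r4<-Add1  regs: r0:2,r1:7,r2:6,r3:8,r4:Add1
  c2: issue MUL r0<-Mul1  regs: r0:Mul1,r1:7,r2:6,r3:8,r4:Add1
  c3: CDB Add1=6; issue MUL r3<-Mul2  regs: r0:Mul1,r1:7,r2:6,r3:Mul2,r4:6
  c4: issue SUB r0<-Add1  regs: r0:Add1,r1:7,r2:6,r3:Mul2,r4:6
  c5: issue ADD r3<-Add2  regs: r0:Add1,r1:7,r2:6,r3:Add2,r4:6
  c6: stall  regs: r0:Add1,r1:7,r2:6,r3:Add2,r4:6
  c7: CDB Mul1=36; stall  regs: r0:Add1,r1:7,r2:6,r3:Add2,r4:6
  c8: stall  regs: r0:Add1,r1:7,r2:6,r3:Add2,r4:6
  c9: CDB Add1=30; issue ADD r1<-Add1  regs: r0:30,r1:Add1,r2:6,r3:Add2,r4:6
  c10: -  regs: r0:30,r1:Add1,r2:6,r3:Add2,r4:6
  c11: CDB Mul2=288  regs: r0:30,r1:Add1,r2:6,r3:Add2,r4:6
  c12: -  regs: r0:30,r1:Add1,r2:6,r3:Add2,r4:6
  c13: CDB Add2=318  regs: r0:30,r1:Add1,r2:6,r3:318,r4:6

STATUS = VALUE 318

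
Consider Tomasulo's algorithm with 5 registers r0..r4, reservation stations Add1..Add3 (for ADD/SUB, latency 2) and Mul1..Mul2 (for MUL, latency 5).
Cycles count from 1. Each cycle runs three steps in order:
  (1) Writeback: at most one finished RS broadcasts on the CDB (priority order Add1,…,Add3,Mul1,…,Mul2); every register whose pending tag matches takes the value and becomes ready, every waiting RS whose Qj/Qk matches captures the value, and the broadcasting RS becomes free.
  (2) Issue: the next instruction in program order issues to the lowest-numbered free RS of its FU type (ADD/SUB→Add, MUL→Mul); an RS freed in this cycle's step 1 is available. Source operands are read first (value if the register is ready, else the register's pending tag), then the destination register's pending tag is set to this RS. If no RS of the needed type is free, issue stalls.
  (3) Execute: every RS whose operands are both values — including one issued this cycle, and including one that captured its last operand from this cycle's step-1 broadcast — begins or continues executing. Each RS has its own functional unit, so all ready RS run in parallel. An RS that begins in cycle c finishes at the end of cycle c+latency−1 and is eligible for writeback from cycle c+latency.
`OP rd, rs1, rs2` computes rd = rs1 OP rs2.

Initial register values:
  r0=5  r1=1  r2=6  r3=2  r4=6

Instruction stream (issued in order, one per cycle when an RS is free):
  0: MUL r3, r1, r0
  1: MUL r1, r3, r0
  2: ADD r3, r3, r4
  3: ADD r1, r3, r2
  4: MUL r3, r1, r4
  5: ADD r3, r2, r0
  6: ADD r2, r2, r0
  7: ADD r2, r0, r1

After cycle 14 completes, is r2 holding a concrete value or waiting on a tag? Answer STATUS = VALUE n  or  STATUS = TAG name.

cycle 1: issue MUL r3<-Mul1 // r0:5,r1:1,r2:6,r3:Mul1,r4:6
cycle 2: issue MUL r1<-Mul2 // r0:5,r1:Mul2,r2:6,r3:Mul1,r4:6
cycle 3: issue ADD r3<-Add1 // r0:5,r1:Mul2,r2:6,r3:Add1,r4:6
cycle 4: issue ADD r1<-Add2 // r0:5,r1:Add2,r2:6,r3:Add1,r4:6
cycle 5: stall // r0:5,r1:Add2,r2:6,r3:Add1,r4:6
cycle 6: CDB Mul1=5; issue MUL r3<-Mul1 // r0:5,r1:Add2,r2:6,r3:Mul1,r4:6
cycle 7: issue ADD r3<-Add3 // r0:5,r1:Add2,r2:6,r3:Add3,r4:6
cycle 8: CDB Add1=11; issue ADD r2<-Add1 // r0:5,r1:Add2,r2:Add1,r3:Add3,r4:6
cycle 9: CDB Add3=11; issue ADD r2<-Add3 // r0:5,r1:Add2,r2:Add3,r3:11,r4:6
cycle 10: CDB Add1=11 // r0:5,r1:Add2,r2:Add3,r3:11,r4:6
cycle 11: CDB Add2=17 // r0:5,r1:17,r2:Add3,r3:11,r4:6
cycle 12: CDB Mul2=25 // r0:5,r1:17,r2:Add3,r3:11,r4:6
cycle 13: CDB Add3=22 // r0:5,r1:17,r2:22,r3:11,r4:6
cycle 14: - // r0:5,r1:17,r2:22,r3:11,r4:6

STATUS = VALUE 22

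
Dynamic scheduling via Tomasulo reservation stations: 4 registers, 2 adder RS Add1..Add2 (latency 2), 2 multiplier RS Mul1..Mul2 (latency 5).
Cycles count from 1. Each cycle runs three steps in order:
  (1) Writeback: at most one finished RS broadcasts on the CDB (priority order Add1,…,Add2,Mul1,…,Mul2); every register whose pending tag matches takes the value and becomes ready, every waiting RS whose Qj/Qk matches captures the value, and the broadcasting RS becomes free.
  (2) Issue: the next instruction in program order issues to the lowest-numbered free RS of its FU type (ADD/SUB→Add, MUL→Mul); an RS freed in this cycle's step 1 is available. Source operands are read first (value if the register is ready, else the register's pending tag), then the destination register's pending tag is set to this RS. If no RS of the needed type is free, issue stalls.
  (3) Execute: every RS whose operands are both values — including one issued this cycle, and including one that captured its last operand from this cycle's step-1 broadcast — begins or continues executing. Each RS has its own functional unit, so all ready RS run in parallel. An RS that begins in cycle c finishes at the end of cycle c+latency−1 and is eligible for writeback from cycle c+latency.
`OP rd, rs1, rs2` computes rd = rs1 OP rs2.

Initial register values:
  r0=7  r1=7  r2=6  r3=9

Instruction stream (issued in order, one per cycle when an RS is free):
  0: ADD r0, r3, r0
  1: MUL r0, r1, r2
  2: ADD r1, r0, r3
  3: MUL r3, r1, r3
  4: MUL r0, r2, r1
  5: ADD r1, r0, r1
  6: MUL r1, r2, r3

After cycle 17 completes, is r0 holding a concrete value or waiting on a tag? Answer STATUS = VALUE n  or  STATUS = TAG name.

STATUS = VALUE 306

c1: issue ADD r0<-Add1 | r0:Add1,r1:7,r2:6,r3:9
c2: issue MUL r0<-Mul1 | r0:Mul1,r1:7,r2:6,r3:9
c3: CDB Add1=16; issue ADD r1<-Add1 | r0:Mul1,r1:Add1,r2:6,r3:9
c4: issue MUL r3<-Mul2 | r0:Mul1,r1:Add1,r2:6,r3:Mul2
c5: stall | r0:Mul1,r1:Add1,r2:6,r3:Mul2
c6: stall | r0:Mul1,r1:Add1,r2:6,r3:Mul2
c7: CDB Mul1=42; issue MUL r0<-Mul1 | r0:Mul1,r1:Add1,r2:6,r3:Mul2
c8: issue ADD r1<-Add2 | r0:Mul1,r1:Add2,r2:6,r3:Mul2
c9: CDB Add1=51; stall | r0:Mul1,r1:Add2,r2:6,r3:Mul2
c10: stall | r0:Mul1,r1:Add2,r2:6,r3:Mul2
c11: stall | r0:Mul1,r1:Add2,r2:6,r3:Mul2
c12: stall | r0:Mul1,r1:Add2,r2:6,r3:Mul2
c13: stall | r0:Mul1,r1:Add2,r2:6,r3:Mul2
c14: CDB Mul1=306; issue MUL r1<-Mul1 | r0:306,r1:Mul1,r2:6,r3:Mul2
c15: CDB Mul2=459 | r0:306,r1:Mul1,r2:6,r3:459
c16: CDB Add2=357 | r0:306,r1:Mul1,r2:6,r3:459
c17: - | r0:306,r1:Mul1,r2:6,r3:459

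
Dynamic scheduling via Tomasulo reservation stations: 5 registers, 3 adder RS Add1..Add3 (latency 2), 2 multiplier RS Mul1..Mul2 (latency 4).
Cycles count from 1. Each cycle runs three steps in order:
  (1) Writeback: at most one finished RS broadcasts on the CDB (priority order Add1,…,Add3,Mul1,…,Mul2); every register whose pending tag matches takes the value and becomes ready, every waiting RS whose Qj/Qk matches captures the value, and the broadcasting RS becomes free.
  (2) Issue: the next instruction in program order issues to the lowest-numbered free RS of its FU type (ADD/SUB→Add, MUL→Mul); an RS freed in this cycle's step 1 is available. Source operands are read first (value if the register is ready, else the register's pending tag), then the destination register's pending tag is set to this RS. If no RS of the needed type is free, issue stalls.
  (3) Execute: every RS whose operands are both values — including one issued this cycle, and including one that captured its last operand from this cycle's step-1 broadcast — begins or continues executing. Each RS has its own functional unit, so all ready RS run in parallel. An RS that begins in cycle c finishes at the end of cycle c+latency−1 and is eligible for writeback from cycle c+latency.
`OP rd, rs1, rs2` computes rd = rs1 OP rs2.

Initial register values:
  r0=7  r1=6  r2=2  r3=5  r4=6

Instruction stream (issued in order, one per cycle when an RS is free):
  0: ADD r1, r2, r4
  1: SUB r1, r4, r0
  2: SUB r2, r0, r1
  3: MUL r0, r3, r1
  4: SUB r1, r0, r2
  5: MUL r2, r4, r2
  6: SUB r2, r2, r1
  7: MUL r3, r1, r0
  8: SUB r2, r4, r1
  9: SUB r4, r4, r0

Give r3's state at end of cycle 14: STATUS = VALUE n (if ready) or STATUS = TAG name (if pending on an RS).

STATUS = TAG Mul1

  c1: issue ADD r1<-Add1  regs: r0:7,r1:Add1,r2:2,r3:5,r4:6
  c2: issue SUB r1<-Add2  regs: r0:7,r1:Add2,r2:2,r3:5,r4:6
  c3: CDB Add1=8; issue SUB r2<-Add1  regs: r0:7,r1:Add2,r2:Add1,r3:5,r4:6
  c4: CDB Add2=-1; issue MUL r0<-Mul1  regs: r0:Mul1,r1:-1,r2:Add1,r3:5,r4:6
  c5: issue SUB r1<-Add2  regs: r0:Mul1,r1:Add2,r2:Add1,r3:5,r4:6
  c6: CDB Add1=8; issue MUL r2<-Mul2  regs: r0:Mul1,r1:Add2,r2:Mul2,r3:5,r4:6
  c7: issue SUB r2<-Add1  regs: r0:Mul1,r1:Add2,r2:Add1,r3:5,r4:6
  c8: CDB Mul1=-5; issue MUL r3<-Mul1  regs: r0:-5,r1:Add2,r2:Add1,r3:Mul1,r4:6
  c9: issue SUB r2<-Add3  regs: r0:-5,r1:Add2,r2:Add3,r3:Mul1,r4:6
  c10: CDB Add2=-13; issue SUB r4<-Add2  regs: r0:-5,r1:-13,r2:Add3,r3:Mul1,r4:Add2
  c11: CDB Mul2=48  regs: r0:-5,r1:-13,r2:Add3,r3:Mul1,r4:Add2
  c12: CDB Add2=11  regs: r0:-5,r1:-13,r2:Add3,r3:Mul1,r4:11
  c13: CDB Add1=61  regs: r0:-5,r1:-13,r2:Add3,r3:Mul1,r4:11
  c14: CDB Add3=19  regs: r0:-5,r1:-13,r2:19,r3:Mul1,r4:11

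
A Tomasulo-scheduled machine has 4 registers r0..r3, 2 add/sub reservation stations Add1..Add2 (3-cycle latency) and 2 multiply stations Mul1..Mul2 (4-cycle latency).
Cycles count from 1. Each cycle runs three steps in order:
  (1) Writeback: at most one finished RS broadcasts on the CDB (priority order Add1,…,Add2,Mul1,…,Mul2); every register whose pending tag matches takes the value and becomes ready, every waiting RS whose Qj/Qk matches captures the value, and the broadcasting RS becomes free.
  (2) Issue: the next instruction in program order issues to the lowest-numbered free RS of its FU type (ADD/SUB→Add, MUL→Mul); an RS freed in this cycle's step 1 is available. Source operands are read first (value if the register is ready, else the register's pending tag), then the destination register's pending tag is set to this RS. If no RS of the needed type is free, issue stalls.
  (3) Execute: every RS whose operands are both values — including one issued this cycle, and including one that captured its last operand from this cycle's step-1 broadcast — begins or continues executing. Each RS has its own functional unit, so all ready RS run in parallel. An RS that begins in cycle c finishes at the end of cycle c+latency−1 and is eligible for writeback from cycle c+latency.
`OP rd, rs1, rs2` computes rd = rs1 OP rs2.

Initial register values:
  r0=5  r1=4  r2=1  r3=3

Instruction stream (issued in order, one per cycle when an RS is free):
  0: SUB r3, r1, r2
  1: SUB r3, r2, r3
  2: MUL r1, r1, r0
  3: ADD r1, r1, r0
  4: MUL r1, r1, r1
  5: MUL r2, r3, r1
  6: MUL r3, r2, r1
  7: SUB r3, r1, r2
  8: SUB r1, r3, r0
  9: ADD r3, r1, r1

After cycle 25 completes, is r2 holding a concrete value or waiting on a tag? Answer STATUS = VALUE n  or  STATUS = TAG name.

  c1: issue SUB r3<-Add1  regs: r0:5,r1:4,r2:1,r3:Add1
  c2: issue SUB r3<-Add2  regs: r0:5,r1:4,r2:1,r3:Add2
  c3: issue MUL r1<-Mul1  regs: r0:5,r1:Mul1,r2:1,r3:Add2
  c4: CDB Add1=3; issue ADD r1<-Add1  regs: r0:5,r1:Add1,r2:1,r3:Add2
  c5: issue MUL r1<-Mul2  regs: r0:5,r1:Mul2,r2:1,r3:Add2
  c6: stall  regs: r0:5,r1:Mul2,r2:1,r3:Add2
  c7: CDB Add2=-2; stall  regs: r0:5,r1:Mul2,r2:1,r3:-2
  c8: CDB Mul1=20; issue MUL r2<-Mul1  regs: r0:5,r1:Mul2,r2:Mul1,r3:-2
  c9: stall  regs: r0:5,r1:Mul2,r2:Mul1,r3:-2
  c10: stall  regs: r0:5,r1:Mul2,r2:Mul1,r3:-2
  c11: CDB Add1=25; stall  regs: r0:5,r1:Mul2,r2:Mul1,r3:-2
  c12: stall  regs: r0:5,r1:Mul2,r2:Mul1,r3:-2
  c13: stall  regs: r0:5,r1:Mul2,r2:Mul1,r3:-2
  c14: stall  regs: r0:5,r1:Mul2,r2:Mul1,r3:-2
  c15: CDB Mul2=625; issue MUL r3<-Mul2  regs: r0:5,r1:625,r2:Mul1,r3:Mul2
  c16: issue SUB r3<-Add1  regs: r0:5,r1:625,r2:Mul1,r3:Add1
  c17: issue SUB r1<-Add2  regs: r0:5,r1:Add2,r2:Mul1,r3:Add1
  c18: stall  regs: r0:5,r1:Add2,r2:Mul1,r3:Add1
  c19: CDB Mul1=-1250; stall  regs: r0:5,r1:Add2,r2:-1250,r3:Add1
  c20: stall  regs: r0:5,r1:Add2,r2:-1250,r3:Add1
  c21: stall  regs: r0:5,r1:Add2,r2:-1250,r3:Add1
  c22: CDB Add1=1875; issue ADD r3<-Add1  regs: r0:5,r1:Add2,r2:-1250,r3:Add1
  c23: CDB Mul2=-781250  regs: r0:5,r1:Add2,r2:-1250,r3:Add1
  c24: -  regs: r0:5,r1:Add2,r2:-1250,r3:Add1
  c25: CDB Add2=1870  regs: r0:5,r1:1870,r2:-1250,r3:Add1

STATUS = VALUE -1250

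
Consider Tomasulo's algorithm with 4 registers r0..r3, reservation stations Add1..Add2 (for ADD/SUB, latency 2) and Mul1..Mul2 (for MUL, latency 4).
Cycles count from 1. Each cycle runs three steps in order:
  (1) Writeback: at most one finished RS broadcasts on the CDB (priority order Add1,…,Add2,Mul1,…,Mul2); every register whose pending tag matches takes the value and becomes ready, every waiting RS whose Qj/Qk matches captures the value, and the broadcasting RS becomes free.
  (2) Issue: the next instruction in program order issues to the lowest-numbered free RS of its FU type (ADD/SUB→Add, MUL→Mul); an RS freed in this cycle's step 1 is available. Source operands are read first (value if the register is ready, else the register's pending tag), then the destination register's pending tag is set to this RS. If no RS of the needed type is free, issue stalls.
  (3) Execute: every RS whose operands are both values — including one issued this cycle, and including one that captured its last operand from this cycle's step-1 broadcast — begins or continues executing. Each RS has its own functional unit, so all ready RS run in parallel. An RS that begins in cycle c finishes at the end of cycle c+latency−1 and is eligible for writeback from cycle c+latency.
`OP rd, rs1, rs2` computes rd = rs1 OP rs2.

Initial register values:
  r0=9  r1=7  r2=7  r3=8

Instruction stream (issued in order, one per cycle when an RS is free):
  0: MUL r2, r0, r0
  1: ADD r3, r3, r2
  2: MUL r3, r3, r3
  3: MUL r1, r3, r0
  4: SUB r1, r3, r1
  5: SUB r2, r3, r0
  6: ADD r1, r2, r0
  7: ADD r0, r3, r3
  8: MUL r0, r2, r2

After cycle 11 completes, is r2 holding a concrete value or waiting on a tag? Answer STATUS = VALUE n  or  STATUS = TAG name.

cycle 1: issue MUL r2<-Mul1 // r0:9,r1:7,r2:Mul1,r3:8
cycle 2: issue ADD r3<-Add1 // r0:9,r1:7,r2:Mul1,r3:Add1
cycle 3: issue MUL r3<-Mul2 // r0:9,r1:7,r2:Mul1,r3:Mul2
cycle 4: stall // r0:9,r1:7,r2:Mul1,r3:Mul2
cycle 5: CDB Mul1=81; issue MUL r1<-Mul1 // r0:9,r1:Mul1,r2:81,r3:Mul2
cycle 6: issue SUB r1<-Add2 // r0:9,r1:Add2,r2:81,r3:Mul2
cycle 7: CDB Add1=89; issue SUB r2<-Add1 // r0:9,r1:Add2,r2:Add1,r3:Mul2
cycle 8: stall // r0:9,r1:Add2,r2:Add1,r3:Mul2
cycle 9: stall // r0:9,r1:Add2,r2:Add1,r3:Mul2
cycle 10: stall // r0:9,r1:Add2,r2:Add1,r3:Mul2
cycle 11: CDB Mul2=7921; stall // r0:9,r1:Add2,r2:Add1,r3:7921

STATUS = TAG Add1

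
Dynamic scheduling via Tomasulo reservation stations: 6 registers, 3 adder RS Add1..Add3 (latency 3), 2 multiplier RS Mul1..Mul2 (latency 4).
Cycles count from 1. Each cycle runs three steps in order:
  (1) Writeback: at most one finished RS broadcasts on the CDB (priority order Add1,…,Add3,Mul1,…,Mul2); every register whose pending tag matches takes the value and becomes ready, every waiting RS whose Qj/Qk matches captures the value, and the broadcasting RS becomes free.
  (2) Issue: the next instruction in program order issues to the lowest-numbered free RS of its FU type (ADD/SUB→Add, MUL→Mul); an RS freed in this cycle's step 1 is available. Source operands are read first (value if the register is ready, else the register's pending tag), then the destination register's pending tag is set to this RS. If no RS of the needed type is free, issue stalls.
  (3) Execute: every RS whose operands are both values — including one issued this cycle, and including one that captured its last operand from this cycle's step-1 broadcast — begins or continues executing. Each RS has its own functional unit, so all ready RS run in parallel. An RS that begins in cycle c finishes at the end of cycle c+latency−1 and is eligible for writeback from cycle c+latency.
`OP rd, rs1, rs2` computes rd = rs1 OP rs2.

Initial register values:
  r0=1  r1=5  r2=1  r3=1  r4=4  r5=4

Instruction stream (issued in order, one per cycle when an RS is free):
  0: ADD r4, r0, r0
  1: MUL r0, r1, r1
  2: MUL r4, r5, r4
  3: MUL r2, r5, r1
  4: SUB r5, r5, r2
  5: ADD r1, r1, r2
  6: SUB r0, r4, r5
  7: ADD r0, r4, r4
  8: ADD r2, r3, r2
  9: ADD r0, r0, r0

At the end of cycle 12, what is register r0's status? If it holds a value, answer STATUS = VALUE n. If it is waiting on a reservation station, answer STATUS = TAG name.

STATUS = TAG Add3

c1: issue ADD r4<-Add1 | r0:1,r1:5,r2:1,r3:1,r4:Add1,r5:4
c2: issue MUL r0<-Mul1 | r0:Mul1,r1:5,r2:1,r3:1,r4:Add1,r5:4
c3: issue MUL r4<-Mul2 | r0:Mul1,r1:5,r2:1,r3:1,r4:Mul2,r5:4
c4: CDB Add1=2; stall | r0:Mul1,r1:5,r2:1,r3:1,r4:Mul2,r5:4
c5: stall | r0:Mul1,r1:5,r2:1,r3:1,r4:Mul2,r5:4
c6: CDB Mul1=25; issue MUL r2<-Mul1 | r0:25,r1:5,r2:Mul1,r3:1,r4:Mul2,r5:4
c7: issue SUB r5<-Add1 | r0:25,r1:5,r2:Mul1,r3:1,r4:Mul2,r5:Add1
c8: CDB Mul2=8; issue ADD r1<-Add2 | r0:25,r1:Add2,r2:Mul1,r3:1,r4:8,r5:Add1
c9: issue SUB r0<-Add3 | r0:Add3,r1:Add2,r2:Mul1,r3:1,r4:8,r5:Add1
c10: CDB Mul1=20; stall | r0:Add3,r1:Add2,r2:20,r3:1,r4:8,r5:Add1
c11: stall | r0:Add3,r1:Add2,r2:20,r3:1,r4:8,r5:Add1
c12: stall | r0:Add3,r1:Add2,r2:20,r3:1,r4:8,r5:Add1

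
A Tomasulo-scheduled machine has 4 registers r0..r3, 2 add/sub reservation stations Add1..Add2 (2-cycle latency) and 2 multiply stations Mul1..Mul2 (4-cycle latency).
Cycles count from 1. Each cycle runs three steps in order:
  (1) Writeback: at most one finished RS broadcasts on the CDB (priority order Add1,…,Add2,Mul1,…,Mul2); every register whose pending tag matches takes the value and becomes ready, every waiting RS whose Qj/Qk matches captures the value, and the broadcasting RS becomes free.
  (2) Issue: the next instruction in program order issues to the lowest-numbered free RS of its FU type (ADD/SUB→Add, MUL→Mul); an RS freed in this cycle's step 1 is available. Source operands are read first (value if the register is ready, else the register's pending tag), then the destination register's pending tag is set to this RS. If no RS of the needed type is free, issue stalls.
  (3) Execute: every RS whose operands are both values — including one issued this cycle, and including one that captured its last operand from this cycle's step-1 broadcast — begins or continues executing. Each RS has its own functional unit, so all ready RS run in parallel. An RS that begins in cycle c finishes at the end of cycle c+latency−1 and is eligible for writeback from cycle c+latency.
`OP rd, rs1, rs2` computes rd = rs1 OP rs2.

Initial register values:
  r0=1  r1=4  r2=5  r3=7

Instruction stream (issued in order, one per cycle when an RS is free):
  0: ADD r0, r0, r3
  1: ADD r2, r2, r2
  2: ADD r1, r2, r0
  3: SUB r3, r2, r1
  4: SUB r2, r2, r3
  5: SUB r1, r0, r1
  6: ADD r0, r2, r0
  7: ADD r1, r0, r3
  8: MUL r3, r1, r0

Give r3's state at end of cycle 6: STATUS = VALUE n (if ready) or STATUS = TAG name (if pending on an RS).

STATUS = TAG Add2

c1: issue ADD r0<-Add1 | r0:Add1,r1:4,r2:5,r3:7
c2: issue ADD r2<-Add2 | r0:Add1,r1:4,r2:Add2,r3:7
c3: CDB Add1=8; issue ADD r1<-Add1 | r0:8,r1:Add1,r2:Add2,r3:7
c4: CDB Add2=10; issue SUB r3<-Add2 | r0:8,r1:Add1,r2:10,r3:Add2
c5: stall | r0:8,r1:Add1,r2:10,r3:Add2
c6: CDB Add1=18; issue SUB r2<-Add1 | r0:8,r1:18,r2:Add1,r3:Add2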